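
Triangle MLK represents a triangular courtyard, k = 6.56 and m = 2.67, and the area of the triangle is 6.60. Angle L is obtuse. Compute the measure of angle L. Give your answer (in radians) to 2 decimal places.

From area = ½·k·m·sin L, we get sin L = 2·area/(k·m) ≈ 0.75363.
Taking the obtuse solution, ∠L ≈ 2.2880 rad.

2.29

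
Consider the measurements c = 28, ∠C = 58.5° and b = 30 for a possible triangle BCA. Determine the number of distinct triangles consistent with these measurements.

2

b·sin C = 30·sin(58.5°) ≈ 25.58.
Since b sin C < c < b (25.58 < 28 < 30), two triangles exist.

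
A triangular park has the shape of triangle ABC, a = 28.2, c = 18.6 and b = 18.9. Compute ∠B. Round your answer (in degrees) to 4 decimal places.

By the law of cosines, cos B = (c² + a² − b²) / (2·c·a) ≈ 0.74734, so ∠B ≈ 41.64°.

41.6395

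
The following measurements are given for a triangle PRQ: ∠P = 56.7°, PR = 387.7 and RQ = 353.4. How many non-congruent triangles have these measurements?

2

PR·sin P = 387.7·sin(56.7°) ≈ 324.
Since PR sin P < RQ < PR (324 < 353.4 < 387.7), two triangles exist.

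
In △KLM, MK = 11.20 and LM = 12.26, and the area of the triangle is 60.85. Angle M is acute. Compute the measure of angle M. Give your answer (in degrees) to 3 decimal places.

62.412

From area = ½·LM·MK·sin M, we get sin M = 2·area/(LM·MK) ≈ 0.88630.
Taking the acute solution, ∠M ≈ 62.41°.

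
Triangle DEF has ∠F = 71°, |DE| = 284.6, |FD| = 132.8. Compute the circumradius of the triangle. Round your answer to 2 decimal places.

Law of sines: sin E = |FD|·sin F/|DE| ≈ 0.44120.
Since |DE| ≥ |FD|, only the acute value applies: ∠E ≈ 26.18°.
Then ∠D = 180° − ∠F − ∠E ≈ 82.82°.
Law of sines gives |EF| = |DE|·sin D/sin F ≈ 298.64.
Circumradius = |DE|/(2 sin F) ≈ 150.5.

150.50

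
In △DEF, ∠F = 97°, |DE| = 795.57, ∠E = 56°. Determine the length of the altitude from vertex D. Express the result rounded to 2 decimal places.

659.56

The third angle is ∠D = 180° − ∠E − ∠F = 27.00°.
Law of sines: |EF| = |DE|·sin D/sin F ≈ 363.89.
Law of sines: |FD| = |DE|·sin E/sin F ≈ 664.51.
Area = ½·|DE|·|EF|·sin E ≈ 1.2e+05.
The altitude from D has length 2·area/|EF| ≈ 659.56.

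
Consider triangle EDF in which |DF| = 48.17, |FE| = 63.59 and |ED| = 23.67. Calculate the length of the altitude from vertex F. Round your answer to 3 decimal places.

Semiperimeter s = (48.17 + 63.59 + 23.67)/2 = 67.715.
Heron's formula: area = √(67.715·19.545·4.125·44.045) ≈ 490.37.
The altitude from F has length 2·area/|ED| ≈ 41.434.

41.434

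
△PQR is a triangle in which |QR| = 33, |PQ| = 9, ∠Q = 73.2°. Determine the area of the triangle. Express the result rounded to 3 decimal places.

area ≈ 142.162

Area = ½·|PQ|·|QR|·sin Q ≈ 142.16.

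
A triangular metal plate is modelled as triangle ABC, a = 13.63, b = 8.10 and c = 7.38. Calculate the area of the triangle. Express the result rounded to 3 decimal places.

24.971

Semiperimeter s = (13.63 + 8.1 + 7.38)/2 = 14.555.
Heron's formula: area = √(14.555·0.925·6.455·7.175) ≈ 24.971.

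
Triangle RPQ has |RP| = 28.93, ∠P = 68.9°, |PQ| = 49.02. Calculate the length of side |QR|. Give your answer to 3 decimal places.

47.105

By the law of cosines, |QR|² = |RP|² + |PQ|² − 2·|RP|·|PQ|·cos P = 2218.8, so |QR| ≈ 47.105.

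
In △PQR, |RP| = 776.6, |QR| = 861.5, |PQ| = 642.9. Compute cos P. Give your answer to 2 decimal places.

By the law of cosines, cos P = (|RP|² + |PQ|² − |QR|²) / (2·|RP|·|PQ|) ≈ 0.27464, so ∠P ≈ 74.06°.

cos P ≈ 0.27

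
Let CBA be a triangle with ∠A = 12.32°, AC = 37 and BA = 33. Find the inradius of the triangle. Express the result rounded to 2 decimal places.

3.32

By the law of cosines, CB² = BA² + AC² − 2·BA·AC·cos A = 72.236, so CB ≈ 8.4992.
Area = ½·BA·AC·sin A ≈ 130.26.
Semiperimeter s = (33+37+8.4992)/2 = 39.25.
Inradius = area/s = 130.26/39.25 ≈ 3.3188.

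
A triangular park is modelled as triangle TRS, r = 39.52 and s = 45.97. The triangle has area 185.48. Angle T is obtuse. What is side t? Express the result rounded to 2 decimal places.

85.04

From area = ½·r·s·sin T, we get sin T = 2·area/(r·s) ≈ 0.20419.
Taking the obtuse solution, ∠T ≈ 168.22°.
Law of cosines then gives t ≈ 85.041.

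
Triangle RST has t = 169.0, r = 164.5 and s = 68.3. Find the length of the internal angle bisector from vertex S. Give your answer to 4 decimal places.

t_S ≈ 163.2008

By the law of cosines, cos S = (t² + r² − s²) / (2·t·r) ≈ 0.91646, so ∠S ≈ 23.59°.
The bisector from S has length 2·t·r·cos(∠S/2)/(t+r) ≈ 163.2.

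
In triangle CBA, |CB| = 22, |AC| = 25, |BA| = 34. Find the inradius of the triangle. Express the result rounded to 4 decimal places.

r ≈ 6.7839

Semiperimeter s = (34 + 25 + 22)/2 = 40.5.
Heron's formula: area = √(40.5·6.5·15.5·18.5) ≈ 274.75.
Inradius = area/s = 274.75/40.5 ≈ 6.7839.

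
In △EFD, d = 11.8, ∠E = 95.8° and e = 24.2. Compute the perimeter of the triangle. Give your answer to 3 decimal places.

perimeter ≈ 55.969

Law of sines: sin D = d·sin E/e ≈ 0.48511.
Since e ≥ d, only the acute value applies: ∠D ≈ 29.02°.
Then ∠F = 180° − ∠E − ∠D ≈ 55.18°.
Law of sines gives f = e·sin F/sin E ≈ 19.969.
Semiperimeter s = (24.2+19.969+11.8)/2 = 27.985.
Perimeter = 24.2 + 19.969 + 11.8 = 55.969.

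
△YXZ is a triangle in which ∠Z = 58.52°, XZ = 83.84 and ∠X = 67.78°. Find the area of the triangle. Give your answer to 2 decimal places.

area ≈ 3442.89

The third angle is ∠Y = 180° − ∠X − ∠Z = 53.70°.
Law of sines: ZY = XZ·sin X/sin Y ≈ 96.304.
Law of sines: YX = XZ·sin Z/sin Y ≈ 88.718.
Area = ½·XZ·ZY·sin Z ≈ 3442.9.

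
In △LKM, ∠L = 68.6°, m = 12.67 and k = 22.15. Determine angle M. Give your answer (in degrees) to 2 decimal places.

33.94

By the law of cosines, l² = k² + m² − 2·k·m·cos L = 446.35, so l ≈ 21.127.
Law of cosines again: cos M = (l² + k² − m²)/(2·l·k) ≈ 0.82960, so ∠M ≈ 33.94°.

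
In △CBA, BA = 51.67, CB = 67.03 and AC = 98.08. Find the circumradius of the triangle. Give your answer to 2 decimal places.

By the law of cosines, cos C = (AC² + CB² − BA²) / (2·AC·CB) ≈ 0.87028, so ∠C ≈ 29.51°.
Circumradius = BA/(2 sin C) ≈ 52.45.

R ≈ 52.45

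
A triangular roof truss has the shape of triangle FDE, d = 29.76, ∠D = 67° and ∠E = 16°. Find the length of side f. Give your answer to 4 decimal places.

32.0891

The third angle is ∠F = 180° − ∠D − ∠E = 97.00°.
Law of sines: f = d·sin F/sin D ≈ 32.089.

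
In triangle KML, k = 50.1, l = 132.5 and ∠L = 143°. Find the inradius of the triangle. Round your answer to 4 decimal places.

Law of sines: sin K = k·sin L/l ≈ 0.22755.
Since l ≥ k, only the acute value applies: ∠K ≈ 13.15°.
Then ∠M = 180° − ∠L − ∠K ≈ 23.85°.
Law of sines gives m = l·sin M/sin L ≈ 89.012.
Area = ½·l·k·sin M ≈ 1341.9.
Semiperimeter s = (50.1+89.012+132.5)/2 = 135.81.
Inradius = area/s = 1341.9/135.81 ≈ 9.881.

r ≈ 9.8810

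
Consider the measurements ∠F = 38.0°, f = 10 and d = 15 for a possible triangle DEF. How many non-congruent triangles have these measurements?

d·sin F = 15·sin(38.0°) ≈ 9.235.
Since d sin F < f < d (9.235 < 10 < 15), two triangles exist.

2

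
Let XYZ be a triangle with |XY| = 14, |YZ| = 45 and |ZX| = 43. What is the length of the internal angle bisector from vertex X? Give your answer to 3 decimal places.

t_X ≈ 15.060

By the law of cosines, cos X = (|ZX|² + |XY|² − |YZ|²) / (2·|ZX|·|XY|) ≈ 0.01661, so ∠X ≈ 89.05°.
The bisector from X has length 2·|ZX|·|XY|·cos(∠X/2)/(|ZX|+|XY|) ≈ 15.06.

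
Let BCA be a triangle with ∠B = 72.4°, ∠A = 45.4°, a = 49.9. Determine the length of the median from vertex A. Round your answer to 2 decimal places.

The third angle is ∠C = 180° − ∠A − ∠B = 62.20°.
Law of sines: b = a·sin B/sin A ≈ 66.801.
Law of sines: c = a·sin C/sin A ≈ 61.993.
Median from A: ½√(2·b² + 2·c² − a²) ≈ 59.416.

59.42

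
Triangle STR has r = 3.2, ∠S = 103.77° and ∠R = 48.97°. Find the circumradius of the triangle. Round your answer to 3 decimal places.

The third angle is ∠T = 180° − ∠R − ∠S = 27.26°.
Law of sines: s = r·sin S/sin R ≈ 4.1201.
Law of sines: t = r·sin T/sin R ≈ 1.9429.
Circumradius = r/(2 sin R) ≈ 2.121.

2.121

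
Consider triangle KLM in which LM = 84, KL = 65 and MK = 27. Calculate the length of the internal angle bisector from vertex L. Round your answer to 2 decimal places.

72.67

By the law of cosines, cos L = (KL² + LM² − MK²) / (2·KL·LM) ≈ 0.96630, so ∠L ≈ 0.260 rad.
The bisector from L has length 2·KL·LM·cos(∠L/2)/(KL+LM) ≈ 72.669.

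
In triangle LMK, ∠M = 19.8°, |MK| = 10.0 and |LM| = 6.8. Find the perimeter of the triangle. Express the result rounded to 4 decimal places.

By the law of cosines, |KL|² = |LM|² + |MK|² − 2·|LM|·|MK|·cos M = 18.28, so |KL| ≈ 4.2755.
Semiperimeter s = (10+4.2755+6.8)/2 = 10.538.
Perimeter = 10 + 4.2755 + 6.8 = 21.076.

21.0755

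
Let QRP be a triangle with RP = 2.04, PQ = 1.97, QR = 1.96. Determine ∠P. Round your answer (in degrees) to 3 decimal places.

By the law of cosines, cos P = (RP² + PQ² − QR²) / (2·RP·PQ) ≈ 0.52266, so ∠P ≈ 58.49°.

58.489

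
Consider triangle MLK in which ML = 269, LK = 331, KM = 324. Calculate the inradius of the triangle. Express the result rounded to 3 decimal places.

86.903

Semiperimeter s = (331 + 324 + 269)/2 = 462.
Heron's formula: area = √(462·131·138·193) ≈ 40149.
Inradius = area/s = 40149/462 ≈ 86.903.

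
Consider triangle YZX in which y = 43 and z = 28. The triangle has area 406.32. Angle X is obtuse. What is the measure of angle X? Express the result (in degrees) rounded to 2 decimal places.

∠X ≈ 137.55°

From area = ½·y·z·sin X, we get sin X = 2·area/(y·z) ≈ 0.67495.
Taking the obtuse solution, ∠X ≈ 137.55°.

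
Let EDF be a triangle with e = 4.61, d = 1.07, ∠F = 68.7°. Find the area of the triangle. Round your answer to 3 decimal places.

area ≈ 2.298

Area = ½·e·d·sin F ≈ 2.2979.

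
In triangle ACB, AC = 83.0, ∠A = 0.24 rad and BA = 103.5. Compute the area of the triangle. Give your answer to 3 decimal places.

Area = ½·BA·AC·sin A ≈ 1021.

1020.992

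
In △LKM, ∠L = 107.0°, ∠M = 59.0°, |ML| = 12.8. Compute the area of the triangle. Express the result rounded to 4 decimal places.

area ≈ 277.5727

The third angle is ∠K = 180° − ∠M − ∠L = 14.00°.
Law of sines: |KM| = |ML|·sin L/sin K ≈ 50.598.
Law of sines: |LK| = |ML|·sin M/sin K ≈ 45.352.
Area = ½·|ML|·|KM|·sin M ≈ 277.57.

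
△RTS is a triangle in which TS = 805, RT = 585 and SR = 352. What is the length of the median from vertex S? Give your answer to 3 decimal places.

Median from S: ½√(2·TS² + 2·SR² − RT²) ≈ 548.1.

548.095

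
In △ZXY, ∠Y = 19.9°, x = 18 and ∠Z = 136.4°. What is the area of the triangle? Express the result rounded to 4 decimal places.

94.6059

The third angle is ∠X = 180° − ∠Y − ∠Z = 23.70°.
Law of sines: z = x·sin Z/sin X ≈ 30.882.
Law of sines: y = x·sin Y/sin X ≈ 15.243.
Area = ½·x·z·sin Y ≈ 94.606.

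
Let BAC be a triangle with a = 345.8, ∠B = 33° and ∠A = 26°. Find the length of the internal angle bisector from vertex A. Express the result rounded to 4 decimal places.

t_A ≈ 511.9450

The third angle is ∠C = 180° − ∠B − ∠A = 121.00°.
Law of sines: b = a·sin B/sin A ≈ 429.63.
Law of sines: c = a·sin C/sin A ≈ 676.16.
The bisector from A has length 2·c·b·cos(∠A/2)/(c+b) ≈ 511.94.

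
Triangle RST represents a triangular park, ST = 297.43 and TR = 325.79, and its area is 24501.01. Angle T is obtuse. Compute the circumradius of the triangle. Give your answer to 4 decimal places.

594.7175

From area = ½·ST·TR·sin T, we get sin T = 2·area/(ST·TR) ≈ 0.50570.
Taking the obtuse solution, ∠T ≈ 149.62°.
Law of cosines then gives RS ≈ 601.5.
Circumradius = RS/(2 sin T) ≈ 594.72.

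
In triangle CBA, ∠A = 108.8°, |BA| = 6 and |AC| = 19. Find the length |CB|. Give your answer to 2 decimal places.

21.69

By the law of cosines, |CB|² = |BA|² + |AC|² − 2·|BA|·|AC|·cos A = 470.48, so |CB| ≈ 21.69.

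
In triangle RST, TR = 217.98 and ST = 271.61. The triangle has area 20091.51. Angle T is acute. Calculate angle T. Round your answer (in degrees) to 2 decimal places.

From area = ½·ST·TR·sin T, we get sin T = 2·area/(ST·TR) ≈ 0.67870.
Taking the acute solution, ∠T ≈ 42.74°.

∠T ≈ 42.74°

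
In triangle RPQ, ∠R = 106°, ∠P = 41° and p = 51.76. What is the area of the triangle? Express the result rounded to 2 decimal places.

1068.97

The third angle is ∠Q = 180° − ∠R − ∠P = 33.00°.
Law of sines: r = p·sin R/sin P ≈ 75.839.
Law of sines: q = p·sin Q/sin P ≈ 42.969.
Area = ½·p·r·sin Q ≈ 1069.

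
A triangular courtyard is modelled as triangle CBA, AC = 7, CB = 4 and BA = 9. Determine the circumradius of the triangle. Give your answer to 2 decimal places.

R ≈ 4.70

By the law of cosines, cos C = (AC² + CB² − BA²) / (2·AC·CB) ≈ -0.28571, so ∠C ≈ 106.60°.
Circumradius = BA/(2 sin C) ≈ 4.6957.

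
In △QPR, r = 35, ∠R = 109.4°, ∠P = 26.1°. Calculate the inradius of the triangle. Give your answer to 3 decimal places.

The third angle is ∠Q = 180° − ∠P − ∠R = 44.50°.
Law of sines: q = r·sin Q/sin R ≈ 26.009.
Law of sines: p = r·sin P/sin R ≈ 16.325.
Area = ½·r·q·sin P ≈ 200.24.
Semiperimeter s = (26.009+16.325+35)/2 = 38.667.
Inradius = area/s = 200.24/38.667 ≈ 5.1786.

5.179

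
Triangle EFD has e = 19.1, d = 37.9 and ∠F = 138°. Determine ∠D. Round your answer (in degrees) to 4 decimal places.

By the law of cosines, f² = d² + e² − 2·d·e·cos F = 2877.1, so f ≈ 53.639.
Law of cosines again: cos D = (e² + f² − d²)/(2·e·f) ≈ 0.88117, so ∠D ≈ 28.22°.

28.2157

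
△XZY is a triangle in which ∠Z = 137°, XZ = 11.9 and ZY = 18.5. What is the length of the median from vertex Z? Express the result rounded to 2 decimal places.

By the law of cosines, YX² = XZ² + ZY² − 2·XZ·ZY·cos Z = 805.88, so YX ≈ 28.388.
Median from Z: ½√(2·XZ² + 2·ZY² − YX²) ≈ 6.3609.

6.36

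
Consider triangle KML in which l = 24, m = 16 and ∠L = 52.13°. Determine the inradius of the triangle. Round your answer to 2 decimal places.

Law of sines: sin M = m·sin L/l ≈ 0.52627.
Since l ≥ m, only the acute value applies: ∠M ≈ 31.75°.
Then ∠K = 180° − ∠L − ∠M ≈ 96.12°.
Law of sines gives k = l·sin K/sin L ≈ 30.23.
Area = ½·l·m·sin K ≈ 190.91.
Semiperimeter s = (30.23+16+24)/2 = 35.115.
Inradius = area/s = 190.91/35.115 ≈ 5.4367.

r ≈ 5.44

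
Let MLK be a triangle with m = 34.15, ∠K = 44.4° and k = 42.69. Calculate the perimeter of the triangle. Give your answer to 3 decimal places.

136.616

Law of sines: sin M = m·sin K/k ≈ 0.55970.
Since k ≥ m, only the acute value applies: ∠M ≈ 34.03°.
Then ∠L = 180° − ∠K − ∠M ≈ 101.57°.
Law of sines gives l = k·sin L/sin K ≈ 59.776.
Semiperimeter s = (34.15+59.776+42.69)/2 = 68.308.
Perimeter = 34.15 + 59.776 + 42.69 = 136.62.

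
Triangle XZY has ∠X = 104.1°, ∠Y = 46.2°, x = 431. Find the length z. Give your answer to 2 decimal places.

220.18

The third angle is ∠Z = 180° − ∠Y − ∠X = 29.70°.
Law of sines: z = x·sin Z/sin X ≈ 220.18.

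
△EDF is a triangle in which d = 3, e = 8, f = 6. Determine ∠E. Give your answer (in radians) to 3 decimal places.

By the law of cosines, cos E = (d² + f² − e²) / (2·d·f) ≈ -0.52778, so ∠E ≈ 2.127 rad.

∠E ≈ 2.127 rad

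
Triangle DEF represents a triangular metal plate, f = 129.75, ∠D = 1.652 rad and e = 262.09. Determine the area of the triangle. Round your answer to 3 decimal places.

Area = ½·e·f·sin D ≈ 16947.

area ≈ 16947.060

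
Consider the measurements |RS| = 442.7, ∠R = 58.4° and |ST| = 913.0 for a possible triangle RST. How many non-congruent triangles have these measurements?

1

|RS|·sin R = 442.7·sin(58.4°) ≈ 377.1.
Since |ST| ≥ |RS|, exactly one triangle exists.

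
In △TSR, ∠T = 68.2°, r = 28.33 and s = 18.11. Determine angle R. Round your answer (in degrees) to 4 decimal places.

73.9063

By the law of cosines, t² = s² + r² − 2·s·r·cos T = 749.5, so t ≈ 27.377.
Law of cosines again: cos R = (t² + s² − r²)/(2·t·s) ≈ 0.27721, so ∠R ≈ 73.91°.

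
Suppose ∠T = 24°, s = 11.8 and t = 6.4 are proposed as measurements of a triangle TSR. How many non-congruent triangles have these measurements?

s·sin T = 11.8·sin(24°) ≈ 4.799.
Since s sin T < t < s (4.799 < 6.4 < 11.8), two triangles exist.

2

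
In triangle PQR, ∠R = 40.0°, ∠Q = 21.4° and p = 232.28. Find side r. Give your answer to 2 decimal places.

170.06

The third angle is ∠P = 180° − ∠Q − ∠R = 118.60°.
Law of sines: r = p·sin R/sin P ≈ 170.06.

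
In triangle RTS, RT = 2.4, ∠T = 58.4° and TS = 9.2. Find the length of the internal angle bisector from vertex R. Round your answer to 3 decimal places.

By the law of cosines, SR² = RT² + TS² − 2·RT·TS·cos T = 67.261, so SR ≈ 8.2013.
Law of cosines again: cos R = (SR² + RT² − TS²)/(2·SR·RT) ≈ -0.29516, so ∠R ≈ 107.17°.
The bisector from R has length 2·SR·RT·cos(∠R/2)/(SR+RT) ≈ 2.2044.

t_R ≈ 2.204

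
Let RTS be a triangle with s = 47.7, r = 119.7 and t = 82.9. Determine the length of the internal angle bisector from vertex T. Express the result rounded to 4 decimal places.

By the law of cosines, cos T = (s² + r² − t²) / (2·s·r) ≈ 0.85215, so ∠T ≈ 31.55°.
The bisector from T has length 2·s·r·cos(∠T/2)/(s+r) ≈ 65.646.

t_T ≈ 65.6462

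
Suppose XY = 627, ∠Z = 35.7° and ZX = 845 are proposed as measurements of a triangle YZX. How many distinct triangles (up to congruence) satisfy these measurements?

ZX·sin Z = 845·sin(35.7°) ≈ 493.1.
Since ZX sin Z < XY < ZX (493.1 < 627 < 845), two triangles exist.

2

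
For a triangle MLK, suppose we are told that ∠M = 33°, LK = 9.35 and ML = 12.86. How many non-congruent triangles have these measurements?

ML·sin M = 12.86·sin(33°) ≈ 7.004.
Since ML sin M < LK < ML (7.004 < 9.35 < 12.86), two triangles exist.

2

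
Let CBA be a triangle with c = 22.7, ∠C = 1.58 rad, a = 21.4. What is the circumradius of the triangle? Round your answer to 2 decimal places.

11.35

Law of sines: sin A = a·sin C/c ≈ 0.94269.
Since c ≥ a, only the acute value applies: ∠A ≈ 1.231 rad.
Then ∠B = π − ∠C − ∠A ≈ 0.331 rad.
Law of sines gives b = c·sin B/sin C ≈ 7.3773.
Circumradius = c/(2 sin C) ≈ 11.35.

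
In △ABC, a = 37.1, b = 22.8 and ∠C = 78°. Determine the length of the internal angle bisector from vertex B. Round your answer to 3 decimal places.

By the law of cosines, c² = a² + b² − 2·a·b·cos C = 1544.5, so c ≈ 39.3.
Law of cosines again: cos B = (c² + a² − b²)/(2·c·a) ≈ 0.82339, so ∠B ≈ 34.57°.
The bisector from B has length 2·c·a·cos(∠B/2)/(c+a) ≈ 36.444.

t_B ≈ 36.444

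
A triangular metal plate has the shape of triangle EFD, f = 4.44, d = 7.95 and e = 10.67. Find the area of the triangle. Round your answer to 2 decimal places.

area ≈ 15.86

Semiperimeter s = (10.67 + 4.44 + 7.95)/2 = 11.53.
Heron's formula: area = √(11.53·0.86·7.09·3.58) ≈ 15.865.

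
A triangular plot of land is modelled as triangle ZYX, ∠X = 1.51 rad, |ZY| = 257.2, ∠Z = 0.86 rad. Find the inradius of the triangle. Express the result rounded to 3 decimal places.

The third angle is ∠Y = π − ∠X − ∠Z = 0.772 rad.
Law of sines: |YX| = |ZY|·sin Z/sin X ≈ 195.28.
Law of sines: |XZ| = |ZY|·sin Y/sin X ≈ 179.67.
Area = ½·|ZY|·|YX|·sin Y ≈ 17511.
Semiperimeter s = (195.28+179.67+257.2)/2 = 316.07.
Inradius = area/s = 17511/316.07 ≈ 55.4.

r ≈ 55.400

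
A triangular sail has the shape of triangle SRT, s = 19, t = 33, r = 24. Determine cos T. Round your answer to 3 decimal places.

-0.167

By the law of cosines, cos T = (s² + r² − t²) / (2·s·r) ≈ -0.16667, so ∠T ≈ 99.59°.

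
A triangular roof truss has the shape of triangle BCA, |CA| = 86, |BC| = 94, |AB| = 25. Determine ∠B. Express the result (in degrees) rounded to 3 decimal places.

By the law of cosines, cos B = (|AB|² + |BC|² − |CA|²) / (2·|AB|·|BC|) ≈ 0.43936, so ∠B ≈ 63.94°.

∠B ≈ 63.937°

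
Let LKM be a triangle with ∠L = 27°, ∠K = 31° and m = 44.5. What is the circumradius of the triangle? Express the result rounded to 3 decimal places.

R ≈ 26.237

The third angle is ∠M = 180° − ∠L − ∠K = 122.00°.
Law of sines: l = m·sin L/sin M ≈ 23.822.
Law of sines: k = m·sin K/sin M ≈ 27.026.
Circumradius = m/(2 sin M) ≈ 26.237.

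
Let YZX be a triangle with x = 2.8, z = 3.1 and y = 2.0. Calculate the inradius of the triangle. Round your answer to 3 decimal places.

Semiperimeter s = (2 + 3.1 + 2.8)/2 = 3.95.
Heron's formula: area = √(3.95·1.95·0.85·1.15) ≈ 2.7439.
Inradius = area/s = 2.7439/3.95 ≈ 0.69467.

0.695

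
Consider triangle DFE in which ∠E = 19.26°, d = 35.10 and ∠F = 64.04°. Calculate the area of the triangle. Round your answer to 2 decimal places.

The third angle is ∠D = 180° − ∠F − ∠E = 96.70°.
Law of sines: f = d·sin F/sin D ≈ 31.775.
Law of sines: e = d·sin E/sin D ≈ 11.658.
Area = ½·d·f·sin E ≈ 183.95.

area ≈ 183.95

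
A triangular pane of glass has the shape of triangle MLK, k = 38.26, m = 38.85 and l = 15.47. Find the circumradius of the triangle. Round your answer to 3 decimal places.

By the law of cosines, cos M = (l² + k² − m²) / (2·l·k) ≈ 0.16374, so ∠M ≈ 80.58°.
Circumradius = m/(2 sin M) ≈ 19.691.

R ≈ 19.691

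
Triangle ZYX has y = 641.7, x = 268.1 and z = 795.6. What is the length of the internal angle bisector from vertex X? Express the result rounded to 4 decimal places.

By the law of cosines, cos X = (z² + y² − x²) / (2·z·y) ≈ 0.95280, so ∠X ≈ 17.67°.
The bisector from X has length 2·z·y·cos(∠X/2)/(z+y) ≈ 701.98.

701.9780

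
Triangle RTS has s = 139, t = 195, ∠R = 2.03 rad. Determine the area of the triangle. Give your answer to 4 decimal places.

12148.5388

Area = ½·t·s·sin R ≈ 12149.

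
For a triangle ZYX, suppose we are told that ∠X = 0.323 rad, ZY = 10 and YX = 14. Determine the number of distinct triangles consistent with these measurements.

YX·sin X = 14·sin(0.323 rad) ≈ 4.444.
Since YX sin X < ZY < YX (4.444 < 10 < 14), two triangles exist.

2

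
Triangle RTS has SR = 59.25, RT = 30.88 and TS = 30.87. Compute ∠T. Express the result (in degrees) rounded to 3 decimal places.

∠T ≈ 147.281°

By the law of cosines, cos T = (RT² + TS² − SR²) / (2·RT·TS) ≈ -0.84133, so ∠T ≈ 147.28°.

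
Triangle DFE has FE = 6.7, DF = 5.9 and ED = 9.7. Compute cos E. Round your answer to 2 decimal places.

cos E ≈ 0.80

By the law of cosines, cos E = (FE² + ED² − DF²) / (2·FE·ED) ≈ 0.80143, so ∠E ≈ 36.73°.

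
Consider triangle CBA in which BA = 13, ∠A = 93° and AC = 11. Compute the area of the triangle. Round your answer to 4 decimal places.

area ≈ 71.4020

Area = ½·BA·AC·sin A ≈ 71.402.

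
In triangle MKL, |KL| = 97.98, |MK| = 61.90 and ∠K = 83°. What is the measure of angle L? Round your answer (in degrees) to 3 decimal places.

By the law of cosines, |LM|² = |MK|² + |KL|² − 2·|MK|·|KL|·cos K = 11953, so |LM| ≈ 109.33.
Law of cosines again: cos L = (|KL|² + |LM|² − |MK|²)/(2·|KL|·|LM|) ≈ 0.82717, so ∠L ≈ 34.19°.

∠L ≈ 34.191°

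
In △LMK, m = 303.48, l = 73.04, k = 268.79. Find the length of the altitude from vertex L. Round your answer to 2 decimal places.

Semiperimeter s = (73.04 + 303.48 + 268.79)/2 = 322.66.
Heron's formula: area = √(322.66·249.62·19.175·53.865) ≈ 9120.6.
The altitude from L has length 2·area/l ≈ 249.74.

249.74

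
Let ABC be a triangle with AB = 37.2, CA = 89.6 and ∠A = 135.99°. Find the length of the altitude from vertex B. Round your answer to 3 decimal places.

h_B ≈ 25.846

By the law of cosines, BC² = CA² + AB² − 2·CA·AB·cos A = 14206, so BC ≈ 119.19.
Area = ½·CA·AB·sin A ≈ 1157.9.
The altitude from B has length 2·area/CA ≈ 25.846.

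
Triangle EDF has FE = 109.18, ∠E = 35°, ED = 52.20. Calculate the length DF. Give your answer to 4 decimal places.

72.8567

By the law of cosines, DF² = FE² + ED² − 2·FE·ED·cos E = 5308.1, so DF ≈ 72.857.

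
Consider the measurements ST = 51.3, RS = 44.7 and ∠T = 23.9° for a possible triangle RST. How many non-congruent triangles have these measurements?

2

ST·sin T = 51.3·sin(23.9°) ≈ 20.78.
Since ST sin T < RS < ST (20.78 < 44.7 < 51.3), two triangles exist.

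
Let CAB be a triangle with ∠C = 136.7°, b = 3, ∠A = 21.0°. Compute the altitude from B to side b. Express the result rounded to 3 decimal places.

1.943

The third angle is ∠B = 180° − ∠C − ∠A = 22.30°.
Law of sines: c = b·sin C/sin B ≈ 5.4221.
Law of sines: a = b·sin A/sin B ≈ 2.8333.
Area = ½·b·c·sin A ≈ 2.9147.
The altitude from B has length 2·area/b ≈ 1.9431.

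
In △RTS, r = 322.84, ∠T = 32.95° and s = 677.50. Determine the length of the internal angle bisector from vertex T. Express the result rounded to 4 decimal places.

By the law of cosines, t² = s² + r² − 2·s·r·cos T = 1.9615e+05, so t ≈ 442.89.
The bisector from T has length 2·s·r·cos(∠T/2)/(s+r) ≈ 419.35.

t_T ≈ 419.3456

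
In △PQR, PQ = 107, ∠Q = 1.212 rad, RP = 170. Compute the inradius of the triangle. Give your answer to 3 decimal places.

38.777

Law of sines: sin R = PQ·sin Q/RP ≈ 0.58933.
Since RP ≥ PQ, only the acute value applies: ∠R ≈ 0.630 rad.
Then ∠P = π − ∠Q − ∠R ≈ 1.299 rad.
Law of sines gives QR = RP·sin P/sin Q ≈ 174.91.
Area = ½·RP·PQ·sin P ≈ 8762.
Semiperimeter s = (174.91+170+107)/2 = 225.96.
Inradius = area/s = 8762/225.96 ≈ 38.777.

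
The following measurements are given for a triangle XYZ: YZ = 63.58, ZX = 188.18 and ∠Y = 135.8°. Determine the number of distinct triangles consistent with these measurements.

1

YZ·sin Y = 63.58·sin(135.8°) ≈ 44.33.
Since ∠Y is not acute, a triangle exists only if ZX > YZ; here ZX > YZ, so there is exactly one triangle.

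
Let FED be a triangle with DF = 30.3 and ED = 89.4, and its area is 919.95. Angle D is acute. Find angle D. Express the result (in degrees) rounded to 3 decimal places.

42.783

From area = ½·ED·DF·sin D, we get sin D = 2·area/(ED·DF) ≈ 0.67923.
Taking the acute solution, ∠D ≈ 42.78°.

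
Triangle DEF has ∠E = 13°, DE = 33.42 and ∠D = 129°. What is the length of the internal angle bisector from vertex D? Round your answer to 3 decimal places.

The third angle is ∠F = 180° − ∠D − ∠E = 38.00°.
Law of sines: EF = DE·sin D/sin F ≈ 42.186.
Law of sines: FD = DE·sin E/sin F ≈ 12.211.
The bisector from D has length 2·FD·DE·cos(∠D/2)/(FD+DE) ≈ 7.7004.

7.700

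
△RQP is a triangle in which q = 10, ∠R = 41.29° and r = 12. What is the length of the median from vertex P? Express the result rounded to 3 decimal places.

m_P ≈ 6.717

Law of sines: sin Q = q·sin R/r ≈ 0.54989.
Since r ≥ q, only the acute value applies: ∠Q ≈ 33.36°.
Then ∠P = 180° − ∠R − ∠Q ≈ 105.35°.
Law of sines gives p = r·sin P/sin R ≈ 17.537.
Median from P: ½√(2·r² + 2·q² − p²) ≈ 6.7169.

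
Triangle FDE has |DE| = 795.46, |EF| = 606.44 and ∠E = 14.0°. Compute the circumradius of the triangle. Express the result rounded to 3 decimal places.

By the law of cosines, |FD|² = |DE|² + |EF|² − 2·|DE|·|EF|·cos E = 64387, so |FD| ≈ 253.75.
Area = ½·|DE|·|EF|·sin E ≈ 58351.
Circumradius = |FD|/(2 sin E) ≈ 524.44.

R ≈ 524.438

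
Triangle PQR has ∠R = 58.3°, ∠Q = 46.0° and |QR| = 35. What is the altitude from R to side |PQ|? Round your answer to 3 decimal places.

25.177

The third angle is ∠P = 180° − ∠Q − ∠R = 75.70°.
Law of sines: |RP| = |QR|·sin Q/sin P ≈ 25.982.
Law of sines: |PQ| = |QR|·sin R/sin P ≈ 30.731.
Area = ½·|QR|·|RP|·sin R ≈ 386.85.
The altitude from R has length 2·area/|PQ| ≈ 25.177.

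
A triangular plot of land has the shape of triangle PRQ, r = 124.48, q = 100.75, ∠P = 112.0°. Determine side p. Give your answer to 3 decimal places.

By the law of cosines, p² = r² + q² − 2·r·q·cos P = 35042, so p ≈ 187.2.

187.195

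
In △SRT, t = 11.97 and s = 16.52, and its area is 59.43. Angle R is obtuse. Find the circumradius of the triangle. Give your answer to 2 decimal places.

22.51

From area = ½·t·s·sin R, we get sin R = 2·area/(t·s) ≈ 0.60108.
Taking the obtuse solution, ∠R ≈ 143.05°.
Law of cosines then gives r ≈ 27.06.
Circumradius = r/(2 sin R) ≈ 22.51.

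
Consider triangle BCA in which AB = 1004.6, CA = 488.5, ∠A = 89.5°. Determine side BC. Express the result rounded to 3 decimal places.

1113.233

By the law of cosines, BC² = CA² + AB² − 2·CA·AB·cos A = 1.2393e+06, so BC ≈ 1113.2.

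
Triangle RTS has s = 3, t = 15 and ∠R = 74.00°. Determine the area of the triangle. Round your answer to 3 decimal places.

Area = ½·t·s·sin R ≈ 21.628.

21.628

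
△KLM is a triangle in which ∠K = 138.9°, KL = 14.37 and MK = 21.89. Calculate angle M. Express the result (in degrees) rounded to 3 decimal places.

By the law of cosines, LM² = MK² + KL² − 2·MK·KL·cos K = 1159.7, so LM ≈ 34.055.
Law of cosines again: cos M = (LM² + MK² − KL²)/(2·LM·MK) ≈ 0.96076, so ∠M ≈ 16.10°.

∠M ≈ 16.104°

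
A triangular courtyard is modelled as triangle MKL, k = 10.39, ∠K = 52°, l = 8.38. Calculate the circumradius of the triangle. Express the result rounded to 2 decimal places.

6.59

Law of sines: sin L = l·sin K/k ≈ 0.63557.
Since k ≥ l, only the acute value applies: ∠L ≈ 39.46°.
Then ∠M = 180° − ∠K − ∠L ≈ 88.54°.
Law of sines gives m = k·sin M/sin K ≈ 13.181.
Circumradius = k/(2 sin K) ≈ 6.5925.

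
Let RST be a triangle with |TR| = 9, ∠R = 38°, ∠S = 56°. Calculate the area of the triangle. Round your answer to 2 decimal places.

30.00

The third angle is ∠T = 180° − ∠R − ∠S = 86.00°.
Law of sines: |ST| = |TR|·sin R/sin S ≈ 6.6836.
Law of sines: |RS| = |TR|·sin T/sin S ≈ 10.83.
Area = ½·|TR|·|ST|·sin T ≈ 30.003.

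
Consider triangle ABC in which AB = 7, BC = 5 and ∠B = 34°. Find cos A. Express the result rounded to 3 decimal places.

cos A ≈ 0.714

By the law of cosines, CA² = AB² + BC² − 2·AB·BC·cos B = 15.967, so CA ≈ 3.9959.
Law of cosines again: cos A = (CA² + AB² − BC²)/(2·CA·AB) ≈ 0.71443, so ∠A ≈ 44.40°.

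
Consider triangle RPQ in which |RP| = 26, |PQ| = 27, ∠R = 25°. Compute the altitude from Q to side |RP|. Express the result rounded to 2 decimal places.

Law of sines: sin Q = |RP|·sin R/|PQ| ≈ 0.40697.
Since |PQ| ≥ |RP|, only the acute value applies: ∠Q ≈ 24.01°.
Then ∠P = 180° − ∠R − ∠Q ≈ 130.99°.
Law of sines gives |QR| = |PQ|·sin P/sin R ≈ 48.227.
Area = ½·|PQ|·|RP|·sin P ≈ 264.96.
The altitude from Q has length 2·area/|RP| ≈ 20.382.

20.38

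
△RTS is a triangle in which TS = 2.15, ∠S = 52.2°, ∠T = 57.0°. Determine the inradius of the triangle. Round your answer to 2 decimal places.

0.55

The third angle is ∠R = 180° − ∠T − ∠S = 70.80°.
Law of sines: SR = TS·sin T/sin R ≈ 1.9093.
Law of sines: RT = TS·sin S/sin R ≈ 1.7989.
Area = ½·TS·SR·sin S ≈ 1.6218.
Semiperimeter s = (2.15+1.9093+1.7989)/2 = 2.9291.
Inradius = area/s = 1.6218/2.9291 ≈ 0.55369.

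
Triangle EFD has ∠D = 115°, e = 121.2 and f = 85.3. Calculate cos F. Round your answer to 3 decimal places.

By the law of cosines, d² = e² + f² − 2·e·f·cos D = 30704, so d ≈ 175.23.
Law of cosines again: cos F = (d² + e² − f²)/(2·d·e) ≈ 0.89741, so ∠F ≈ 26.18°.

cos F ≈ 0.897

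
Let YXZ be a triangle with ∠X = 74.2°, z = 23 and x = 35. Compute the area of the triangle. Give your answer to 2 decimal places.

Law of sines: sin Z = z·sin X/x ≈ 0.63231.
Since x ≥ z, only the acute value applies: ∠Z ≈ 39.22°.
Then ∠Y = 180° − ∠X − ∠Z ≈ 66.58°.
Law of sines gives y = x·sin Y/sin X ≈ 33.377.
Area = ½·x·z·sin Y ≈ 369.34.

369.34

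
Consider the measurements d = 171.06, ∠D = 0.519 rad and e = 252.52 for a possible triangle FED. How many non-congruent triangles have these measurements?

e·sin D = 252.52·sin(0.519 rad) ≈ 125.3.
Since e sin D < d < e (125.3 < 171.06 < 252.52), two triangles exist.

2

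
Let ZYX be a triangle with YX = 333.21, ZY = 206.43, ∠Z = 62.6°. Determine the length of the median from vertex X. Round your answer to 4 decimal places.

Law of sines: sin X = ZY·sin Z/YX ≈ 0.55002.
Since YX ≥ ZY, only the acute value applies: ∠X ≈ 33.37°.
Then ∠Y = 180° − ∠Z − ∠X ≈ 84.03°.
Law of sines gives XZ = YX·sin Y/sin Z ≈ 373.28.
Median from X: ½√(2·YX² + 2·XZ² − ZY²) ≈ 338.42.

m_X ≈ 338.4230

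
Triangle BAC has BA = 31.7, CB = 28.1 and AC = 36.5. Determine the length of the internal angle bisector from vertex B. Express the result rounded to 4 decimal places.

t_B ≈ 23.6414

By the law of cosines, cos B = (CB² + BA² − AC²) / (2·CB·BA) ≈ 0.25947, so ∠B ≈ 74.96°.
The bisector from B has length 2·CB·BA·cos(∠B/2)/(CB+BA) ≈ 23.641.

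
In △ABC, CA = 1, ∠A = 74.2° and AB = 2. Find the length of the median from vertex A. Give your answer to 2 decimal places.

m_A ≈ 1.23

By the law of cosines, BC² = CA² + AB² − 2·CA·AB·cos A = 3.9109, so BC ≈ 1.9776.
Median from A: ½√(2·CA² + 2·AB² − BC²) ≈ 1.2338.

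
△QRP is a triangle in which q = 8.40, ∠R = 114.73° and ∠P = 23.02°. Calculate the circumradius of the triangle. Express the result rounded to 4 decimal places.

The third angle is ∠Q = 180° − ∠R − ∠P = 42.25°.
Law of sines: r = q·sin R/sin Q ≈ 11.347.
Law of sines: p = q·sin P/sin Q ≈ 4.8855.
Circumradius = q/(2 sin Q) ≈ 6.2466.

6.2466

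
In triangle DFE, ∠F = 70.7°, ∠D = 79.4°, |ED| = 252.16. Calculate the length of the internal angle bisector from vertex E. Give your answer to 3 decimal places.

The third angle is ∠E = 180° − ∠D − ∠F = 29.90°.
Law of sines: |FE| = |ED|·sin D/sin F ≈ 262.62.
Law of sines: |DF| = |ED|·sin E/sin F ≈ 133.18.
The bisector from E has length 2·|FE|·|ED|·cos(∠E/2)/(|FE|+|ED|) ≈ 248.57.

t_E ≈ 248.573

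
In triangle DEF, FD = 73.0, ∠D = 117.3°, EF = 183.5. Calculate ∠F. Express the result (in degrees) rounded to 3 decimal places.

∠F ≈ 41.998°

Law of sines: sin E = FD·sin D/EF ≈ 0.35351.
Since EF ≥ FD, only the acute value applies: ∠E ≈ 20.70°.
Then ∠F = 180° − ∠D − ∠E ≈ 42.00°.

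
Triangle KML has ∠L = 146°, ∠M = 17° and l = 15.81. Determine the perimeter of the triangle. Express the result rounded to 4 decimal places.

The third angle is ∠K = 180° − ∠M − ∠L = 17.00°.
Law of sines: k = l·sin K/sin L ≈ 8.2662.
Law of sines: m = l·sin M/sin L ≈ 8.2662.
Semiperimeter s = (8.2662+8.2662+15.81)/2 = 16.171.
Perimeter = 8.2662 + 8.2662 + 15.81 = 32.342.

32.3424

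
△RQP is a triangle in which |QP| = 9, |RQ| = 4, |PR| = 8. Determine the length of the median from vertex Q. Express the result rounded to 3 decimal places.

m_Q ≈ 5.701

Median from Q: ½√(2·|RQ|² + 2·|QP|² − |PR|²) ≈ 5.7009.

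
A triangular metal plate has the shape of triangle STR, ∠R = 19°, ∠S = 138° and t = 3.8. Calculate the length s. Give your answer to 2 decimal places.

6.51

The third angle is ∠T = 180° − ∠R − ∠S = 23.00°.
Law of sines: s = t·sin S/sin T ≈ 6.5075.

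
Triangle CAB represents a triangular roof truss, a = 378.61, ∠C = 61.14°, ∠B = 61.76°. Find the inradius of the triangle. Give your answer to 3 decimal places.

112.510

The third angle is ∠A = 180° − ∠B − ∠C = 57.10°.
Law of sines: c = a·sin C/sin A ≈ 394.93.
Law of sines: b = a·sin B/sin A ≈ 397.26.
Area = ½·a·c·sin B ≈ 65863.
Semiperimeter s = (394.93+378.61+397.26)/2 = 585.4.
Inradius = area/s = 65863/585.4 ≈ 112.51.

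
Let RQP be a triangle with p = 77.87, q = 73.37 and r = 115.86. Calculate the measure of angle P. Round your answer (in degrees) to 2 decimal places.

By the law of cosines, cos P = (r² + q² − p²) / (2·r·q) ≈ 0.74953, so ∠P ≈ 41.45°.

41.45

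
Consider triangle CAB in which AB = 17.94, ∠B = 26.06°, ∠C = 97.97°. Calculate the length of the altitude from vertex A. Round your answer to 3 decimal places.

The third angle is ∠A = 180° − ∠B − ∠C = 55.97°.
Law of sines: BC = AB·sin A/sin C ≈ 15.013.
Law of sines: CA = AB·sin B/sin C ≈ 7.9581.
Area = ½·AB·BC·sin B ≈ 59.159.
The altitude from A has length 2·area/BC ≈ 7.8813.

h_A ≈ 7.881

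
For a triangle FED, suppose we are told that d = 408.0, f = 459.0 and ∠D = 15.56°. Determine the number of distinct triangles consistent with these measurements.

2

f·sin D = 459.0·sin(15.56°) ≈ 123.1.
Since f sin D < d < f (123.1 < 408.0 < 459.0), two triangles exist.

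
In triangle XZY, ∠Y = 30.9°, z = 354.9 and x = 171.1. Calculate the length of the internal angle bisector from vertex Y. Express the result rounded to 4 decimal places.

t_Y ≈ 222.5439

By the law of cosines, y² = x² + z² − 2·x·z·cos Y = 51020, so y ≈ 225.88.
The bisector from Y has length 2·x·z·cos(∠Y/2)/(x+z) ≈ 222.54.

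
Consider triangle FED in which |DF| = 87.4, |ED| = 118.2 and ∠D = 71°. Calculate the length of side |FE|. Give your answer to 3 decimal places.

121.997

By the law of cosines, |FE|² = |ED|² + |DF|² − 2·|ED|·|DF|·cos D = 14883, so |FE| ≈ 122.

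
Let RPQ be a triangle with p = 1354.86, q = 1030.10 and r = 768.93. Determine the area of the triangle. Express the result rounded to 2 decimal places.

Semiperimeter s = (768.93 + 1354.9 + 1030.1)/2 = 1576.9.
Heron's formula: area = √(1576.9·808.01·222.09·546.85) ≈ 3.9338e+05.

area ≈ 393377.69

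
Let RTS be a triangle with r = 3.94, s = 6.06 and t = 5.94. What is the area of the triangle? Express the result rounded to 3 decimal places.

Semiperimeter p = (3.94 + 5.94 + 6.06)/2 = 7.97.
Heron's formula: area = √(7.97·4.03·2.03·1.91) ≈ 11.16.

area ≈ 11.160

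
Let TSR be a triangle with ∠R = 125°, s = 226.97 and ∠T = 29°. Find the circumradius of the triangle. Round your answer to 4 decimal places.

258.8788

The third angle is ∠S = 180° − ∠R − ∠T = 26.00°.
Law of sines: t = s·sin T/sin S ≈ 251.01.
Law of sines: r = s·sin R/sin S ≈ 424.12.
Circumradius = s/(2 sin S) ≈ 258.88.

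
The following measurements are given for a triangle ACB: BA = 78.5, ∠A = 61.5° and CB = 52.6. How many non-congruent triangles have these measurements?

0

BA·sin A = 78.5·sin(61.5°) ≈ 68.99.
Since CB = 52.6 < 68.99 = BA sin A, no triangle exists.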